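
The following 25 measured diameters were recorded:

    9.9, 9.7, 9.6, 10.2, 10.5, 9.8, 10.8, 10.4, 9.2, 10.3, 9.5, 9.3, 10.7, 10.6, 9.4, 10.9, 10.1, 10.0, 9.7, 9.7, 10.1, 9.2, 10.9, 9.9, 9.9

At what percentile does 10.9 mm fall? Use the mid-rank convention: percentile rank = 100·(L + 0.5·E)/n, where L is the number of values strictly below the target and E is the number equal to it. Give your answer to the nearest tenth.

Sorted: 9.2, 9.2, 9.3, 9.4, 9.5, 9.6, 9.7, 9.7, 9.7, 9.8, 9.9, 9.9, 9.9, 10.0, 10.1, 10.1, 10.2, 10.3, 10.4, 10.5, 10.6, 10.7, 10.8, 10.9, 10.9.
Count below 10.9: L = 23; count equal: E = 2; n = 25.
Percentile rank = 100·(23 + 0.5·2)/25 = 100·24/25 = 96.

96.0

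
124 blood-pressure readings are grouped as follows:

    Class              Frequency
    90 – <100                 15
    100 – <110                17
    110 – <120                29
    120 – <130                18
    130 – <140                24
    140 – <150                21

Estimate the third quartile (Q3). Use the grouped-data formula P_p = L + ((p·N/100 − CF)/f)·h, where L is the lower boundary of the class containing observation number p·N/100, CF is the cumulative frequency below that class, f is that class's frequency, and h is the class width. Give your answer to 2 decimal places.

135.83

N = 124; target position k = 75/100 · 124 = 93.
Cumulative frequencies: 15, 32, 61, 79, 103, 124.
Observation 93 falls in the class 130 – <140.
L = 130, CF = 79, f = 24, h = 10.
P75 = 130 + ((93 − 79)/24)·10 = 130 + 5.83333 = 135.833.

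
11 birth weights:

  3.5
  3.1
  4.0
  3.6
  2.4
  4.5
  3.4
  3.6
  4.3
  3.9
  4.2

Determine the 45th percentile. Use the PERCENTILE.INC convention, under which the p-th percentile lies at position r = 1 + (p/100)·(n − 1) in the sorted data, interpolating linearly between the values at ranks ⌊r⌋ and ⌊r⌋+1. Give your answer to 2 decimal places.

Sorted: 2.4, 3.1, 3.4, 3.5, 3.6, 3.6, 3.9, 4.0, 4.2, 4.3, 4.5.
n = 11.
r = 1 + (45/100)·(11 − 1) = 1 + 4.5 = 5.5.
Rank 5 is 3.6 and rank 6 is 3.6.
Interpolate: 3.6 + 0.5·(3.6 − 3.6) = 3.6 + 0.5·0 = 3.6.

3.60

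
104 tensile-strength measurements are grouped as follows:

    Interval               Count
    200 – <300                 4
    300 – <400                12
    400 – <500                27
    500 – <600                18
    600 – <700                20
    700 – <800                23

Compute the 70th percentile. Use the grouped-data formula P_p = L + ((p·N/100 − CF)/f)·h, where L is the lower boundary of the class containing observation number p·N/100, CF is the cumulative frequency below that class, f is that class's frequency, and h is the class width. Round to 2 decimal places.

659.00

N = 104; target position k = 70/100 · 104 = 72.8.
Cumulative frequencies: 4, 16, 43, 61, 81, 104.
Observation 72.8 falls in the class 600 – <700.
L = 600, CF = 61, f = 20, h = 100.
P70 = 600 + ((72.8 − 61)/20)·100 = 600 + 59 = 659.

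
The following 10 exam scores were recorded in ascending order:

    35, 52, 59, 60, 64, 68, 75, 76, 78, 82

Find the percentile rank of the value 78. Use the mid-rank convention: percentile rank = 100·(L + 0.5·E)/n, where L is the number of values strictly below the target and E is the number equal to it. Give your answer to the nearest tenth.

85.0

Count below 78: L = 8; count equal: E = 1; n = 10.
Percentile rank = 100·(8 + 0.5·1)/10 = 100·8.5/10 = 85.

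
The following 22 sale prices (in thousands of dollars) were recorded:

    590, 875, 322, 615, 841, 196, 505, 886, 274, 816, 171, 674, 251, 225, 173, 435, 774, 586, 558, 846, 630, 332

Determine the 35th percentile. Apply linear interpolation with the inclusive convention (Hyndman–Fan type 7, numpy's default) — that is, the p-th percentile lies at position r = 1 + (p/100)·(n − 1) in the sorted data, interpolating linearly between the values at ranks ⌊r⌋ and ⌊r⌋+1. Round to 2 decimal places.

368.05

Sorted: 171, 173, 196, 225, 251, 274, 322, 332, 435, 505, 558, 586, 590, 615, 630, 674, 774, 816, 841, 846, 875, 886.
n = 22.
r = 1 + (35/100)·(22 − 1) = 1 + 7.35 = 8.35.
Rank 8 is 332 and rank 9 is 435.
Interpolate: 332 + 0.35·(435 − 332) = 332 + 0.35·103 = 368.05.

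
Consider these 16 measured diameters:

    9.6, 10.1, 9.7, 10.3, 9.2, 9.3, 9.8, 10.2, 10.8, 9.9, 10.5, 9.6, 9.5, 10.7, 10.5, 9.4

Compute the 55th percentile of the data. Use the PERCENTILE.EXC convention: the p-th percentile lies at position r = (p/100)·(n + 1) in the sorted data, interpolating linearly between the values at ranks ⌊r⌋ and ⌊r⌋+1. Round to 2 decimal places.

Sorted: 9.2, 9.3, 9.4, 9.5, 9.6, 9.6, 9.7, 9.8, 9.9, 10.1, 10.2, 10.3, 10.5, 10.5, 10.7, 10.8.
n = 16.
r = (55/100)·(16 + 1) = 9.35.
Rank 9 is 9.9 and rank 10 is 10.1.
Interpolate: 9.9 + 0.35·(10.1 − 9.9) = 9.9 + 0.35·0.2 = 9.97.

9.97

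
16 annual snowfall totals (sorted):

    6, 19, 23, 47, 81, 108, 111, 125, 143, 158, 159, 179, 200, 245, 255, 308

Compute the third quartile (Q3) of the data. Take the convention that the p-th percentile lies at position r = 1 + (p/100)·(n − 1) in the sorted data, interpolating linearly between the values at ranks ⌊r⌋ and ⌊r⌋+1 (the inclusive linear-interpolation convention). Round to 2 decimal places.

n = 16.
r = 1 + (75/100)·(16 − 1) = 1 + 11.25 = 12.25.
Rank 12 is 179 and rank 13 is 200.
Interpolate: 179 + 0.25·(200 − 179) = 179 + 0.25·21 = 184.25.

184.25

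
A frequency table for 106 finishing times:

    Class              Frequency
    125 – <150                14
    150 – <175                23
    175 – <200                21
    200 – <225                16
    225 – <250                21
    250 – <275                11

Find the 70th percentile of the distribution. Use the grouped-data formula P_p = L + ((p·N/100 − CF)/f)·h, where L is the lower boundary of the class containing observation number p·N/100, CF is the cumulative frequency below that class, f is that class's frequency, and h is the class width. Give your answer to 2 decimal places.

N = 106; target position k = 70/100 · 106 = 74.2.
Cumulative frequencies: 14, 37, 58, 74, 95, 106.
Observation 74.2 falls in the class 225 – <250.
L = 225, CF = 74, f = 21, h = 25.
P70 = 225 + ((74.2 − 74)/21)·25 = 225 + 0.238095 = 225.238.

225.24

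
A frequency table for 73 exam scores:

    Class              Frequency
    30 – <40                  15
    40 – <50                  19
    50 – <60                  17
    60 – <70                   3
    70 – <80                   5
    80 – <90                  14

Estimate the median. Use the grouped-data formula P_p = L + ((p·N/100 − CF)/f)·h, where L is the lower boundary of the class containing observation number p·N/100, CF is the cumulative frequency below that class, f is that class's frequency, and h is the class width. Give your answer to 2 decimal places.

N = 73; target position k = 50/100 · 73 = 36.5.
Cumulative frequencies: 15, 34, 51, 54, 59, 73.
Observation 36.5 falls in the class 50 – <60.
L = 50, CF = 34, f = 17, h = 10.
P50 = 50 + ((36.5 − 34)/17)·10 = 50 + 1.47059 = 51.4706.

51.47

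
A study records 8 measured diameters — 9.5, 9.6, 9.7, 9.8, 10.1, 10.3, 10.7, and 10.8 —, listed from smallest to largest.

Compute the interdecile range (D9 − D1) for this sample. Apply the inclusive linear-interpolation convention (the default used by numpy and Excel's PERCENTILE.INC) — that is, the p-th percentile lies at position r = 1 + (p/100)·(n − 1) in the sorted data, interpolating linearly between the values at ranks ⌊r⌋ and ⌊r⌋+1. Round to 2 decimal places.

1.16

n = 8.
P10: r = 1.7; ranks 1–2 are 9.5, 9.6; interpolating gives 9.57.
P90: r = 7.3; ranks 7–8 are 10.7, 10.8; interpolating gives 10.73.
Difference: 10.73 − 9.57 = 1.16.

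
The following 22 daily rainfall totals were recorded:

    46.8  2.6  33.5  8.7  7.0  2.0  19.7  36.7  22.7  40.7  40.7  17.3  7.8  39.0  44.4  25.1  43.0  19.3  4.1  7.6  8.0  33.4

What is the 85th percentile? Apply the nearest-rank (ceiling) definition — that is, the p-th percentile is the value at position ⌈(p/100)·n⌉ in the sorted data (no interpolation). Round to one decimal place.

40.7

Sorted: 2.0, 2.6, 4.1, 7.0, 7.6, 7.8, 8.0, 8.7, 17.3, 19.3, 19.7, 22.7, 25.1, 33.4, 33.5, 36.7, 39.0, 40.7, 40.7, 43.0, 44.4, 46.8.
n = 22.
Position = ⌈85/100 · 22⌉ = ⌈18.7⌉ = 19.
The value at rank 19 is 40.7.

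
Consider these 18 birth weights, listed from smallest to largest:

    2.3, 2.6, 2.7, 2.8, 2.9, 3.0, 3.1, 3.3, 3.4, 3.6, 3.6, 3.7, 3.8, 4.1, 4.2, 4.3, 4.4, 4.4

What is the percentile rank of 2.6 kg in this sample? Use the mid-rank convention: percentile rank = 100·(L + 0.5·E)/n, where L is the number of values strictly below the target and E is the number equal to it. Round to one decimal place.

Count below 2.6: L = 1; count equal: E = 1; n = 18.
Percentile rank = 100·(1 + 0.5·1)/18 = 100·1.5/18 = 8.333.

8.3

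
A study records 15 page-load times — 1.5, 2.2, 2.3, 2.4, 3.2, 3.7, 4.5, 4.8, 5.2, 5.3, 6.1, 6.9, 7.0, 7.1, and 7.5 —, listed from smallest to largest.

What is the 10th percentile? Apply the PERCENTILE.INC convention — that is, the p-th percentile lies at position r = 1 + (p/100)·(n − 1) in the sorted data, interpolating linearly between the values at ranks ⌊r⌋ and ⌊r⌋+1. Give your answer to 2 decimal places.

2.24

n = 15.
r = 1 + (10/100)·(15 − 1) = 1 + 1.4 = 2.4.
Rank 2 is 2.2 and rank 3 is 2.3.
Interpolate: 2.2 + 0.4·(2.3 − 2.2) = 2.2 + 0.4·0.1 = 2.24.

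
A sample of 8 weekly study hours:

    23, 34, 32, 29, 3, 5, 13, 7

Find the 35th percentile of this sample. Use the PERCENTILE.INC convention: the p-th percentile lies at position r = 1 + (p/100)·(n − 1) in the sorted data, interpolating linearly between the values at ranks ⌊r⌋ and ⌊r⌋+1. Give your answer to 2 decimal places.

9.70

Sorted: 3, 5, 7, 13, 23, 29, 32, 34.
n = 8.
r = 1 + (35/100)·(8 − 1) = 1 + 2.45 = 3.45.
Rank 3 is 7 and rank 4 is 13.
Interpolate: 7 + 0.45·(13 − 7) = 7 + 0.45·6 = 9.7.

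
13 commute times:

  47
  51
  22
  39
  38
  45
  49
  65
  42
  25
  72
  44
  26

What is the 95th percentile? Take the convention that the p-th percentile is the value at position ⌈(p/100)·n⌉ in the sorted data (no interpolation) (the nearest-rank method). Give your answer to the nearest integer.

Sorted: 22, 25, 26, 38, 39, 42, 44, 45, 47, 49, 51, 65, 72.
n = 13.
Position = ⌈95/100 · 13⌉ = ⌈12.35⌉ = 13.
The value at rank 13 is 72.

72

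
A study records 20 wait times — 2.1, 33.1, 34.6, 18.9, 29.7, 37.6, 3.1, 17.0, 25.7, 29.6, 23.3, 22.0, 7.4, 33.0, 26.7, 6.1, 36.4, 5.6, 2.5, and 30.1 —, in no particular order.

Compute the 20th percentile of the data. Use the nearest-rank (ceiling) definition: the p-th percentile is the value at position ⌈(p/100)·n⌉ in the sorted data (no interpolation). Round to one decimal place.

5.6

Sorted: 2.1, 2.5, 3.1, 5.6, 6.1, 7.4, 17.0, 18.9, 22.0, 23.3, 25.7, 26.7, 29.6, 29.7, 30.1, 33.0, 33.1, 34.6, 36.4, 37.6.
n = 20.
Position = ⌈20/100 · 20⌉ = ⌈4⌉ = 4.
The value at rank 4 is 5.6.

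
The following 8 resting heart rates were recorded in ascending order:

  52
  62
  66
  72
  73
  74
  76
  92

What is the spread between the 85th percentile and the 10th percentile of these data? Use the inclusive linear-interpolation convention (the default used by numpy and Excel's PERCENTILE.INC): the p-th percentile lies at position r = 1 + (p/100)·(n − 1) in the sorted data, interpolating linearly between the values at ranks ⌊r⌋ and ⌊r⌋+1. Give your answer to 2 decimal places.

16.90

n = 8.
P10: r = 1.7; ranks 1–2 are 52, 62; interpolating gives 59.
P85: r = 6.95; ranks 6–7 are 74, 76; interpolating gives 75.9.
Difference: 75.9 − 59 = 16.9.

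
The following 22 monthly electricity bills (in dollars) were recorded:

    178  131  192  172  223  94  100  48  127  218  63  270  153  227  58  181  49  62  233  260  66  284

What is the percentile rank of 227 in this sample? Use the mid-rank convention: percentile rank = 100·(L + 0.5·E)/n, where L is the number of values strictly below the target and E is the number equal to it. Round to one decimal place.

Sorted: 48, 49, 58, 62, 63, 66, 94, 100, 127, 131, 153, 172, 178, 181, 192, 218, 223, 227, 233, 260, 270, 284.
Count below 227: L = 17; count equal: E = 1; n = 22.
Percentile rank = 100·(17 + 0.5·1)/22 = 100·17.5/22 = 79.55.

79.5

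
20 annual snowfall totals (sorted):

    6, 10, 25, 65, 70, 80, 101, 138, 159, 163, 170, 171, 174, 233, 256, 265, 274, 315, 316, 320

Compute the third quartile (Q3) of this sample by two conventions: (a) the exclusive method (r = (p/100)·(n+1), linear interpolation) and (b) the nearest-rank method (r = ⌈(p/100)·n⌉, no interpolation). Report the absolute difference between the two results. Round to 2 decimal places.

6.75

n = 20.
(a) r = 15.75; between ranks 15 (256) and 16 (265): 262.75.
(b) the nearest-rank method: rank 15 → 256.
|262.75 − 256| = 6.75.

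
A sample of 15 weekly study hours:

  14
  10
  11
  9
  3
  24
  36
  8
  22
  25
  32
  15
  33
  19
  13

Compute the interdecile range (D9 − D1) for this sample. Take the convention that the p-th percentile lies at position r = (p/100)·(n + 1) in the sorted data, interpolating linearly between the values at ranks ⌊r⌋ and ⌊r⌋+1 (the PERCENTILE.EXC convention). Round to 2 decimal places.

Sorted: 3, 8, 9, 10, 11, 13, 14, 15, 19, 22, 24, 25, 32, 33, 36.
n = 15.
P10: r = 1.6; ranks 1–2 are 3, 8; interpolating gives 6.
P90: r = 14.4; ranks 14–15 are 33, 36; interpolating gives 34.2.
Difference: 34.2 − 6 = 28.2.

28.20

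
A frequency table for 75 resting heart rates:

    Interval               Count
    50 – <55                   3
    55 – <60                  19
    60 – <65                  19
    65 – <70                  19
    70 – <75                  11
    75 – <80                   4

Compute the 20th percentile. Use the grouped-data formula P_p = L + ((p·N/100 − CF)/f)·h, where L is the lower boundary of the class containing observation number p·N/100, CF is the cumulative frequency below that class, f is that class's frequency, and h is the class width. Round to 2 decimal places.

58.16

N = 75; target position k = 20/100 · 75 = 15.
Cumulative frequencies: 3, 22, 41, 60, 71, 75.
Observation 15 falls in the class 55 – <60.
L = 55, CF = 3, f = 19, h = 5.
P20 = 55 + ((15 − 3)/19)·5 = 55 + 3.15789 = 58.1579.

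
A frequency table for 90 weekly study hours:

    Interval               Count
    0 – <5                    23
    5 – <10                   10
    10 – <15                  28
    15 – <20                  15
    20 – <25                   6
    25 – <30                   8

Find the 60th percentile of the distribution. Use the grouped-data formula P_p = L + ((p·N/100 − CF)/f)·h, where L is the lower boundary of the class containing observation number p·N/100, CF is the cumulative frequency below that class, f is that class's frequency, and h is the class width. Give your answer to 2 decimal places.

N = 90; target position k = 60/100 · 90 = 54.
Cumulative frequencies: 23, 33, 61, 76, 82, 90.
Observation 54 falls in the class 10 – <15.
L = 10, CF = 33, f = 28, h = 5.
P60 = 10 + ((54 − 33)/28)·5 = 10 + 3.75 = 13.75.

13.75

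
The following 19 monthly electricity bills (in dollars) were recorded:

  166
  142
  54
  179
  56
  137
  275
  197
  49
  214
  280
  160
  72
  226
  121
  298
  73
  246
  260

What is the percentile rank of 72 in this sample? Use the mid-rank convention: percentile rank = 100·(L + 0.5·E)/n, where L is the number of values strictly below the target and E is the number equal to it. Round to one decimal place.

18.4

Sorted: 49, 54, 56, 72, 73, 121, 137, 142, 160, 166, 179, 197, 214, 226, 246, 260, 275, 280, 298.
Count below 72: L = 3; count equal: E = 1; n = 19.
Percentile rank = 100·(3 + 0.5·1)/19 = 100·3.5/19 = 18.42.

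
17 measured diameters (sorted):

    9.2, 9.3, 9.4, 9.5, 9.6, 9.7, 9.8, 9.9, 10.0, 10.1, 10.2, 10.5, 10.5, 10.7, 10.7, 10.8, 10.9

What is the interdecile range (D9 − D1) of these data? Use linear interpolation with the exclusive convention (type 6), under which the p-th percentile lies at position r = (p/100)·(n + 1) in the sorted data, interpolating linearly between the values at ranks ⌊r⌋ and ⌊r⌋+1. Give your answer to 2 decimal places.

n = 17.
P10: r = 1.8; ranks 1–2 are 9.2, 9.3; interpolating gives 9.28.
P90: r = 16.2; ranks 16–17 are 10.8, 10.9; interpolating gives 10.82.
Difference: 10.82 − 9.28 = 1.54.

1.54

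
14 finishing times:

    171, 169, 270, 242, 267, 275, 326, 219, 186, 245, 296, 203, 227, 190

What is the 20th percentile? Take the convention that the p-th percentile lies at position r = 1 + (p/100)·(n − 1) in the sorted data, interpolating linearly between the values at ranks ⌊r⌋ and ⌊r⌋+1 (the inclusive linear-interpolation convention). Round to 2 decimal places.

188.40

Sorted: 169, 171, 186, 190, 203, 219, 227, 242, 245, 267, 270, 275, 296, 326.
n = 14.
r = 1 + (20/100)·(14 − 1) = 1 + 2.6 = 3.6.
Rank 3 is 186 and rank 4 is 190.
Interpolate: 186 + 0.6·(190 − 186) = 186 + 0.6·4 = 188.4.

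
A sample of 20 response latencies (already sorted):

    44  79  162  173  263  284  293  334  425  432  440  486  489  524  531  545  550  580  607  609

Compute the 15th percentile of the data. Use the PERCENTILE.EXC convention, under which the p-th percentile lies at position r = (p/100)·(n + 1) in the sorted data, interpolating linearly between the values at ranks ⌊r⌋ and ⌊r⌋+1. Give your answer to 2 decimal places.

n = 20.
r = (15/100)·(20 + 1) = 3.15.
Rank 3 is 162 and rank 4 is 173.
Interpolate: 162 + 0.15·(173 − 162) = 162 + 0.15·11 = 163.65.

163.65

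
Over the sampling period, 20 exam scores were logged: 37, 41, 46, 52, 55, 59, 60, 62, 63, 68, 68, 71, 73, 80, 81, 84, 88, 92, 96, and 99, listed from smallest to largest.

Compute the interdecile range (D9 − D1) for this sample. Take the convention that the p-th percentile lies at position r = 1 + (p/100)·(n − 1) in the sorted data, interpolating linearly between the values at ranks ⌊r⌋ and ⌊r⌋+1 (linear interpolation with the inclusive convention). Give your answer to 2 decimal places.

46.90

n = 20.
P10: r = 2.9; ranks 2–3 are 41, 46; interpolating gives 45.5.
P90: r = 18.1; ranks 18–19 are 92, 96; interpolating gives 92.4.
Difference: 92.4 − 45.5 = 46.9.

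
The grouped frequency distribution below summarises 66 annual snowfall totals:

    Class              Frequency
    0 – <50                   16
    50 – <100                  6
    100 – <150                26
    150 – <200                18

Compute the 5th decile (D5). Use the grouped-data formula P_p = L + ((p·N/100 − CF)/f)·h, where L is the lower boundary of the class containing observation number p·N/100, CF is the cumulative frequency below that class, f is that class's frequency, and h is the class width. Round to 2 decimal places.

N = 66; target position k = 50/100 · 66 = 33.
Cumulative frequencies: 16, 22, 48, 66.
Observation 33 falls in the class 100 – <150.
L = 100, CF = 22, f = 26, h = 50.
P50 = 100 + ((33 − 22)/26)·50 = 100 + 21.1538 = 121.154.

121.15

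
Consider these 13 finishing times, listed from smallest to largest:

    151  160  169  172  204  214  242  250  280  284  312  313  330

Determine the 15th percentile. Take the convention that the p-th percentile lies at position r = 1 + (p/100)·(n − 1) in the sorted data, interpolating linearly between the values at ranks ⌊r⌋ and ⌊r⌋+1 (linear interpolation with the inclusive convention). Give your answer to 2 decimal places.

n = 13.
r = 1 + (15/100)·(13 − 1) = 1 + 1.8 = 2.8.
Rank 2 is 160 and rank 3 is 169.
Interpolate: 160 + 0.8·(169 − 160) = 160 + 0.8·9 = 167.2.

167.20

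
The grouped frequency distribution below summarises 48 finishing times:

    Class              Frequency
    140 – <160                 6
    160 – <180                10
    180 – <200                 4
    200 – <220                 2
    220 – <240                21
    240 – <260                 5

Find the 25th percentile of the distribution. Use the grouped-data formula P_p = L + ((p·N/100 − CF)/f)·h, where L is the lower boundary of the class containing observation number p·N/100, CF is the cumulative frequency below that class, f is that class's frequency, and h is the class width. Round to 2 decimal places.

N = 48; target position k = 25/100 · 48 = 12.
Cumulative frequencies: 6, 16, 20, 22, 43, 48.
Observation 12 falls in the class 160 – <180.
L = 160, CF = 6, f = 10, h = 20.
P25 = 160 + ((12 − 6)/10)·20 = 160 + 12 = 172.

172.00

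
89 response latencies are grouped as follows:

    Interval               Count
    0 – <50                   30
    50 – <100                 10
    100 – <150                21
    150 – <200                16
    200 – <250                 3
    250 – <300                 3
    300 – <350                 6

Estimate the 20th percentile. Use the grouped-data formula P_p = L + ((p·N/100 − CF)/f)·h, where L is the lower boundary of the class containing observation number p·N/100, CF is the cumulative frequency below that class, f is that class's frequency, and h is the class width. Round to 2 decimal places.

29.67

N = 89; target position k = 20/100 · 89 = 17.8.
Cumulative frequencies: 30, 40, 61, 77, 80, 83, 89.
Observation 17.8 falls in the class 0 – <50.
L = 0, CF = 0, f = 30, h = 50.
P20 = 0 + ((17.8 − 0)/30)·50 = 0 + 29.6667 = 29.6667.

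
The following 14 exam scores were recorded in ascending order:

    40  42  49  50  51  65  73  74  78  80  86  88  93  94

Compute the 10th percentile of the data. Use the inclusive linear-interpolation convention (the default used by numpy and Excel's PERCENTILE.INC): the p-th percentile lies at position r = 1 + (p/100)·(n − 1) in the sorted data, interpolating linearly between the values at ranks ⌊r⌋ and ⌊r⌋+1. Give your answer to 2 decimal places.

44.10

n = 14.
r = 1 + (10/100)·(14 − 1) = 1 + 1.3 = 2.3.
Rank 2 is 42 and rank 3 is 49.
Interpolate: 42 + 0.3·(49 − 42) = 42 + 0.3·7 = 44.1.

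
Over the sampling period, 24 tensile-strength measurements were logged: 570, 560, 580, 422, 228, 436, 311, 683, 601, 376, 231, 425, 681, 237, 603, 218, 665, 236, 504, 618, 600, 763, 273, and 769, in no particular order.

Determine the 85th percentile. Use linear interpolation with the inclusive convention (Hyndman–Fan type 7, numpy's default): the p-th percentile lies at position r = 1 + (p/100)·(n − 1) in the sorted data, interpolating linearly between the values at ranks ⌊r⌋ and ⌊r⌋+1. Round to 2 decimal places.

Sorted: 218, 228, 231, 236, 237, 273, 311, 376, 422, 425, 436, 504, 560, 570, 580, 600, 601, 603, 618, 665, 681, 683, 763, 769.
n = 24.
r = 1 + (85/100)·(24 − 1) = 1 + 19.55 = 20.55.
Rank 20 is 665 and rank 21 is 681.
Interpolate: 665 + 0.55·(681 − 665) = 665 + 0.55·16 = 673.8.

673.80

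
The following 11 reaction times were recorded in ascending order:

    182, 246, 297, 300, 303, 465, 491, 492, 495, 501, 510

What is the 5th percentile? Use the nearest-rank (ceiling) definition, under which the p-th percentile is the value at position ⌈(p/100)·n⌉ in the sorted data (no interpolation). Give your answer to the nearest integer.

n = 11.
Position = ⌈5/100 · 11⌉ = ⌈0.55⌉ = 1.
The value at rank 1 is 182.

182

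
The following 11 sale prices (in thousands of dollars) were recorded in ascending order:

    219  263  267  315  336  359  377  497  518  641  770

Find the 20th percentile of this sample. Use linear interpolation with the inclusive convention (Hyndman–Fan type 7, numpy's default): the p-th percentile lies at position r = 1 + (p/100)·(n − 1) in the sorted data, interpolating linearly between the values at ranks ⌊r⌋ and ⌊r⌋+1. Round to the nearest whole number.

n = 11.
r = 1 + (20/100)·(11 − 1) = 1 + 2 = 3.
r is an integer, so P20 is the value at rank 3: 267.

267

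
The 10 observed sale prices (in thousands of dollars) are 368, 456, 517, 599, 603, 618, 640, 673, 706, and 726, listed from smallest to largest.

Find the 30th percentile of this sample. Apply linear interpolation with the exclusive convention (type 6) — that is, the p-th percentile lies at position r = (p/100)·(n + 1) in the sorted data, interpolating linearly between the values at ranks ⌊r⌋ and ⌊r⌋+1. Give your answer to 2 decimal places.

541.60

n = 10.
r = (30/100)·(10 + 1) = 3.3.
Rank 3 is 517 and rank 4 is 599.
Interpolate: 517 + 0.3·(599 − 517) = 517 + 0.3·82 = 541.6.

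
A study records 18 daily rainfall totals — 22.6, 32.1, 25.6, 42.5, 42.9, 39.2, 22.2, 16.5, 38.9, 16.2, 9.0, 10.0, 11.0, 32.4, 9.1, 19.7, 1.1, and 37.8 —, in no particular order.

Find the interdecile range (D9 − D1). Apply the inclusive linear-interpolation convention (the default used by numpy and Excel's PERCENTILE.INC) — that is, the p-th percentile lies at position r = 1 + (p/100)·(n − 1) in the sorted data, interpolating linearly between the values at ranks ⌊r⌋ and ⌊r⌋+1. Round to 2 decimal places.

31.12

Sorted: 1.1, 9.0, 9.1, 10.0, 11.0, 16.2, 16.5, 19.7, 22.2, 22.6, 25.6, 32.1, 32.4, 37.8, 38.9, 39.2, 42.5, 42.9.
n = 18.
P10: r = 2.7; ranks 2–3 are 9.0, 9.1; interpolating gives 9.07.
P90: r = 16.3; ranks 16–17 are 39.2, 42.5; interpolating gives 40.19.
Difference: 40.19 − 9.07 = 31.12.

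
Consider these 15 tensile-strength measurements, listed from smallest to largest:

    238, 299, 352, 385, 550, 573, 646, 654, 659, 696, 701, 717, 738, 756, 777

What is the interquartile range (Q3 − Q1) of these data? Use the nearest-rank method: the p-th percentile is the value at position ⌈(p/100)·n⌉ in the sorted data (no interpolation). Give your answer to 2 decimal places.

332.00

n = 15.
P25: rank ⌈25/100·15⌉ = 4 → 385.
P75: rank ⌈75/100·15⌉ = 12 → 717.
Difference: 717 − 385 = 332.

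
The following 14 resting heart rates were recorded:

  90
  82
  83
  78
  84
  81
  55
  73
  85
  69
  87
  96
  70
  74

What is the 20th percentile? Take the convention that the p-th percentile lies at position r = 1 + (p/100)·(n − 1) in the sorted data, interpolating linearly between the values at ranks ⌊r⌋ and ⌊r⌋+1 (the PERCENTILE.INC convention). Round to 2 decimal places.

71.80

Sorted: 55, 69, 70, 73, 74, 78, 81, 82, 83, 84, 85, 87, 90, 96.
n = 14.
r = 1 + (20/100)·(14 − 1) = 1 + 2.6 = 3.6.
Rank 3 is 70 and rank 4 is 73.
Interpolate: 70 + 0.6·(73 − 70) = 70 + 0.6·3 = 71.8.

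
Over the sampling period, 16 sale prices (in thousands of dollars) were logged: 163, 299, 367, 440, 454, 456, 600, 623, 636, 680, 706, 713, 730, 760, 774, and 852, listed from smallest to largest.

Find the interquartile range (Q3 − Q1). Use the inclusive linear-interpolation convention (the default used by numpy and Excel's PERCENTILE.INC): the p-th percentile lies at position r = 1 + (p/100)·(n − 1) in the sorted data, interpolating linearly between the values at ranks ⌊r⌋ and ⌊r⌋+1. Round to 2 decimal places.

n = 16.
P25: r = 4.75; ranks 4–5 are 440, 454; interpolating gives 450.5.
P75: r = 12.25; ranks 12–13 are 713, 730; interpolating gives 717.25.
Difference: 717.25 − 450.5 = 266.75.

266.75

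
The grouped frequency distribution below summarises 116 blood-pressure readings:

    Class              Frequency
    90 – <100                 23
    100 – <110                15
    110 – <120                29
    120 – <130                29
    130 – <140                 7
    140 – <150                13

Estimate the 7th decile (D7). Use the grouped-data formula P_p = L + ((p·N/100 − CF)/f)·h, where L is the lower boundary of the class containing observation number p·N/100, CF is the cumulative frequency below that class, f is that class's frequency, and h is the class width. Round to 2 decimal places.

N = 116; target position k = 70/100 · 116 = 81.2.
Cumulative frequencies: 23, 38, 67, 96, 103, 116.
Observation 81.2 falls in the class 120 – <130.
L = 120, CF = 67, f = 29, h = 10.
P70 = 120 + ((81.2 − 67)/29)·10 = 120 + 4.89655 = 124.897.

124.90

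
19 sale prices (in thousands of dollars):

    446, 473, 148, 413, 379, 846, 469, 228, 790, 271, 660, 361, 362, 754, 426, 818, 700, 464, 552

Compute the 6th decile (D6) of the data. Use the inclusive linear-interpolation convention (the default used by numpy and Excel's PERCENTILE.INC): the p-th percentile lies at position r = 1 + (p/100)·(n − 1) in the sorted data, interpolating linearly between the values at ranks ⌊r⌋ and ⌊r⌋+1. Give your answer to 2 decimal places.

Sorted: 148, 228, 271, 361, 362, 379, 413, 426, 446, 464, 469, 473, 552, 660, 700, 754, 790, 818, 846.
n = 19.
r = 1 + (60/100)·(19 − 1) = 1 + 10.8 = 11.8.
Rank 11 is 469 and rank 12 is 473.
Interpolate: 469 + 0.8·(473 − 469) = 469 + 0.8·4 = 472.2.

472.20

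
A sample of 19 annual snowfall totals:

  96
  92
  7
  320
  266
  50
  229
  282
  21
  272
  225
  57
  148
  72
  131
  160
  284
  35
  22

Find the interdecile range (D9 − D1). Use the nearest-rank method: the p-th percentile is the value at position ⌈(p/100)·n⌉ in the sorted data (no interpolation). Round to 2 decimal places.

263.00

Sorted: 7, 21, 22, 35, 50, 57, 72, 92, 96, 131, 148, 160, 225, 229, 266, 272, 282, 284, 320.
n = 19.
P10: rank ⌈10/100·19⌉ = 2 → 21.
P90: rank ⌈90/100·19⌉ = 18 → 284.
Difference: 284 − 21 = 263.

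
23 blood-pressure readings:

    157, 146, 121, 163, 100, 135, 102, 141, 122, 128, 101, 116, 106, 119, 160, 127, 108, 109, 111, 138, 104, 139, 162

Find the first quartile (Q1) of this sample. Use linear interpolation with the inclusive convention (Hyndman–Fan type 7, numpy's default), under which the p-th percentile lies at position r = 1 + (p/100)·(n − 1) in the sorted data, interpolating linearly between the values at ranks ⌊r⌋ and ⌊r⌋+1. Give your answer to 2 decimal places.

Sorted: 100, 101, 102, 104, 106, 108, 109, 111, 116, 119, 121, 122, 127, 128, 135, 138, 139, 141, 146, 157, 160, 162, 163.
n = 23.
r = 1 + (25/100)·(23 − 1) = 1 + 5.5 = 6.5.
Rank 6 is 108 and rank 7 is 109.
Interpolate: 108 + 0.5·(109 − 108) = 108 + 0.5·1 = 108.5.

108.50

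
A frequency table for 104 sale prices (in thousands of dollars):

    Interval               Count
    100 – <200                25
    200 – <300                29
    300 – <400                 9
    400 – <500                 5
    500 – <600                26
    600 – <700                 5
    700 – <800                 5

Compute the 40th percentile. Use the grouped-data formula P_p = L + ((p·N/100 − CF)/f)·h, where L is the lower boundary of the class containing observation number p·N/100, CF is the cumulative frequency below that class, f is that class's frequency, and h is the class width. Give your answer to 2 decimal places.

N = 104; target position k = 40/100 · 104 = 41.6.
Cumulative frequencies: 25, 54, 63, 68, 94, 99, 104.
Observation 41.6 falls in the class 200 – <300.
L = 200, CF = 25, f = 29, h = 100.
P40 = 200 + ((41.6 − 25)/29)·100 = 200 + 57.2414 = 257.241.

257.24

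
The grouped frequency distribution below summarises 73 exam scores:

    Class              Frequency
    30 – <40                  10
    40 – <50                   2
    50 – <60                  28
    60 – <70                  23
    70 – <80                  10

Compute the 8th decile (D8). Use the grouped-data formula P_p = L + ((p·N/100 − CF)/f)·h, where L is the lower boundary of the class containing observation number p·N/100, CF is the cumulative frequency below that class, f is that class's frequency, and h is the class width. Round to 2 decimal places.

N = 73; target position k = 80/100 · 73 = 58.4.
Cumulative frequencies: 10, 12, 40, 63, 73.
Observation 58.4 falls in the class 60 – <70.
L = 60, CF = 40, f = 23, h = 10.
P80 = 60 + ((58.4 − 40)/23)·10 = 60 + 8 = 68.

68.00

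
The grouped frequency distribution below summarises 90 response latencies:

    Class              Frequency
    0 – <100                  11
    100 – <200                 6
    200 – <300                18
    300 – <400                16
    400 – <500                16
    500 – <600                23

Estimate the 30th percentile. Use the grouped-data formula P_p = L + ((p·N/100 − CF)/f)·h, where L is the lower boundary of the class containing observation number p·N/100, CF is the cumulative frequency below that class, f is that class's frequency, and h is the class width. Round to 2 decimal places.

255.56

N = 90; target position k = 30/100 · 90 = 27.
Cumulative frequencies: 11, 17, 35, 51, 67, 90.
Observation 27 falls in the class 200 – <300.
L = 200, CF = 17, f = 18, h = 100.
P30 = 200 + ((27 − 17)/18)·100 = 200 + 55.5556 = 255.556.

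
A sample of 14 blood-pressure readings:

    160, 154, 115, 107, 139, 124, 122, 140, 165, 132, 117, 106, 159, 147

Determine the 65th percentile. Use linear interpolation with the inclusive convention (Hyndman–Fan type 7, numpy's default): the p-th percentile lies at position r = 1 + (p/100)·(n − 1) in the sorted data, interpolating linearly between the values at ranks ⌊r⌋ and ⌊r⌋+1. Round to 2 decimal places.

143.15

Sorted: 106, 107, 115, 117, 122, 124, 132, 139, 140, 147, 154, 159, 160, 165.
n = 14.
r = 1 + (65/100)·(14 − 1) = 1 + 8.45 = 9.45.
Rank 9 is 140 and rank 10 is 147.
Interpolate: 140 + 0.45·(147 − 140) = 140 + 0.45·7 = 143.15.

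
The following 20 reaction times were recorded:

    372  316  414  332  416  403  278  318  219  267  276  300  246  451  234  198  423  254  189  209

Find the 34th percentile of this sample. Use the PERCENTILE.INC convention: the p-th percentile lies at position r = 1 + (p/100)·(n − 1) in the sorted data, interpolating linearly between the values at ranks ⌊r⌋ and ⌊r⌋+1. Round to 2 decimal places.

Sorted: 189, 198, 209, 219, 234, 246, 254, 267, 276, 278, 300, 316, 318, 332, 372, 403, 414, 416, 423, 451.
n = 20.
r = 1 + (34/100)·(20 − 1) = 1 + 6.46 = 7.46.
Rank 7 is 254 and rank 8 is 267.
Interpolate: 254 + 0.46·(267 − 254) = 254 + 0.46·13 = 259.98.

259.98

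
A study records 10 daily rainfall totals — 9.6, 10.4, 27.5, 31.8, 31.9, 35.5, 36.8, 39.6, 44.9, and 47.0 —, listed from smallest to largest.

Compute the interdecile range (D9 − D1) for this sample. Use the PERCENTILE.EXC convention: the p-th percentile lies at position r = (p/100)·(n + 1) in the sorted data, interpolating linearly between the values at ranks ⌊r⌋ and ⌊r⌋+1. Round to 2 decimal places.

n = 10.
P10: r = 1.1; ranks 1–2 are 9.6, 10.4; interpolating gives 9.68.
P90: r = 9.9; ranks 9–10 are 44.9, 47.0; interpolating gives 46.79.
Difference: 46.79 − 9.68 = 37.11.

37.11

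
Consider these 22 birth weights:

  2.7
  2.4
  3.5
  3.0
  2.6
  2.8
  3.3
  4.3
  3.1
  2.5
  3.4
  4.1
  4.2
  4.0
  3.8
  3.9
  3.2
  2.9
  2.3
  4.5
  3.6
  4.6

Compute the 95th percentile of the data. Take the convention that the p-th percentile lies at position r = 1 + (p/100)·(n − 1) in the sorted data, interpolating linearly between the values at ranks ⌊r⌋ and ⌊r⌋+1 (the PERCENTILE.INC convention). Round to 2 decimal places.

4.49

Sorted: 2.3, 2.4, 2.5, 2.6, 2.7, 2.8, 2.9, 3.0, 3.1, 3.2, 3.3, 3.4, 3.5, 3.6, 3.8, 3.9, 4.0, 4.1, 4.2, 4.3, 4.5, 4.6.
n = 22.
r = 1 + (95/100)·(22 − 1) = 1 + 19.95 = 20.95.
Rank 20 is 4.3 and rank 21 is 4.5.
Interpolate: 4.3 + 0.95·(4.5 − 4.3) = 4.3 + 0.95·0.2 = 4.49.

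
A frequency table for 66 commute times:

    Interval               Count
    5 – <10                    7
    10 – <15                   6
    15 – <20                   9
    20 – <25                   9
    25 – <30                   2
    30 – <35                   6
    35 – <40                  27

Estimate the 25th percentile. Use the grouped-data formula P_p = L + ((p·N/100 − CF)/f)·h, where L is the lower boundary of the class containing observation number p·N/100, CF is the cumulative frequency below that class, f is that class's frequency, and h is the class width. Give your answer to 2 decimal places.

16.94

N = 66; target position k = 25/100 · 66 = 16.5.
Cumulative frequencies: 7, 13, 22, 31, 33, 39, 66.
Observation 16.5 falls in the class 15 – <20.
L = 15, CF = 13, f = 9, h = 5.
P25 = 15 + ((16.5 − 13)/9)·5 = 15 + 1.94444 = 16.9444.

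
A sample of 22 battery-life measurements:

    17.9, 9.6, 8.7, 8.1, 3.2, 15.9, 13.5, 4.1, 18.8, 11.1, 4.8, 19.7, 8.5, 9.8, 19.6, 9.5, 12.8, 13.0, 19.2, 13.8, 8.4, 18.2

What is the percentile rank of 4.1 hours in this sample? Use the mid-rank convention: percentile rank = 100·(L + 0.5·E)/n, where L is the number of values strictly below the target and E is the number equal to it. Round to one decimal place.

Sorted: 3.2, 4.1, 4.8, 8.1, 8.4, 8.5, 8.7, 9.5, 9.6, 9.8, 11.1, 12.8, 13.0, 13.5, 13.8, 15.9, 17.9, 18.2, 18.8, 19.2, 19.6, 19.7.
Count below 4.1: L = 1; count equal: E = 1; n = 22.
Percentile rank = 100·(1 + 0.5·1)/22 = 100·1.5/22 = 6.818.

6.8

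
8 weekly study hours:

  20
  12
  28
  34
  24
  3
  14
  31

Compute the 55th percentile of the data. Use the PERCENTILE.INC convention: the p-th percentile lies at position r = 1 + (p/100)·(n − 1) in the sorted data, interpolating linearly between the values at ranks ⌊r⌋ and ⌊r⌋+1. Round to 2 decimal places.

Sorted: 3, 12, 14, 20, 24, 28, 31, 34.
n = 8.
r = 1 + (55/100)·(8 − 1) = 1 + 3.85 = 4.85.
Rank 4 is 20 and rank 5 is 24.
Interpolate: 20 + 0.85·(24 − 20) = 20 + 0.85·4 = 23.4.

23.40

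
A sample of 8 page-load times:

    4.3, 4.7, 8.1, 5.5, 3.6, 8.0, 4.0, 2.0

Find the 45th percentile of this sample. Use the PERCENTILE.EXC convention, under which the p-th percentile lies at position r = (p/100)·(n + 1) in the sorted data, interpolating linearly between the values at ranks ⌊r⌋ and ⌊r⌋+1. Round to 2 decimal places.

4.32

Sorted: 2.0, 3.6, 4.0, 4.3, 4.7, 5.5, 8.0, 8.1.
n = 8.
r = (45/100)·(8 + 1) = 4.05.
Rank 4 is 4.3 and rank 5 is 4.7.
Interpolate: 4.3 + 0.05·(4.7 − 4.3) = 4.3 + 0.05·0.4 = 4.32.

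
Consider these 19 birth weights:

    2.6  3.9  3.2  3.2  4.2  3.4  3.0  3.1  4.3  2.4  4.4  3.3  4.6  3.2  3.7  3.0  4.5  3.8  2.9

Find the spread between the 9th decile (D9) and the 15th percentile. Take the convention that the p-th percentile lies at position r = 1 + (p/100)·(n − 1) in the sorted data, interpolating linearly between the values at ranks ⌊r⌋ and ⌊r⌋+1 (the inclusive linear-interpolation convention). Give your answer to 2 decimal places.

1.45

Sorted: 2.4, 2.6, 2.9, 3.0, 3.0, 3.1, 3.2, 3.2, 3.2, 3.3, 3.4, 3.7, 3.8, 3.9, 4.2, 4.3, 4.4, 4.5, 4.6.
n = 19.
P15: r = 3.7; ranks 3–4 are 2.9, 3.0; interpolating gives 2.97.
P90: r = 17.2; ranks 17–18 are 4.4, 4.5; interpolating gives 4.42.
Difference: 4.42 − 2.97 = 1.45.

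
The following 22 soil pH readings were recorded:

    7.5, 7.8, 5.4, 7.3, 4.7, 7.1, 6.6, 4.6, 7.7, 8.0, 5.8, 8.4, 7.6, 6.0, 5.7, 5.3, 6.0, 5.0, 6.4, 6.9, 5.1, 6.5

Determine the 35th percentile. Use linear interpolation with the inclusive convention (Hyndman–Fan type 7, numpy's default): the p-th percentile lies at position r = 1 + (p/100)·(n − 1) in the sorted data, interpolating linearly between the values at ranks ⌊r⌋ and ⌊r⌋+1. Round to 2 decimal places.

5.87

Sorted: 4.6, 4.7, 5.0, 5.1, 5.3, 5.4, 5.7, 5.8, 6.0, 6.0, 6.4, 6.5, 6.6, 6.9, 7.1, 7.3, 7.5, 7.6, 7.7, 7.8, 8.0, 8.4.
n = 22.
r = 1 + (35/100)·(22 − 1) = 1 + 7.35 = 8.35.
Rank 8 is 5.8 and rank 9 is 6.0.
Interpolate: 5.8 + 0.35·(6.0 − 5.8) = 5.8 + 0.35·0.2 = 5.87.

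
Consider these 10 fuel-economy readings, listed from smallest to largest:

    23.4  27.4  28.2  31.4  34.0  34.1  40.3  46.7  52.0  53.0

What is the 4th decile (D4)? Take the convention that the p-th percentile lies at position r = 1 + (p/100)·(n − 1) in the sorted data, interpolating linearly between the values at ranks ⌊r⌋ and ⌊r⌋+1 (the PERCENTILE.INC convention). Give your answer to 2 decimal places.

32.96

n = 10.
r = 1 + (40/100)·(10 − 1) = 1 + 3.6 = 4.6.
Rank 4 is 31.4 and rank 5 is 34.0.
Interpolate: 31.4 + 0.6·(34.0 − 31.4) = 31.4 + 0.6·2.6 = 32.96.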